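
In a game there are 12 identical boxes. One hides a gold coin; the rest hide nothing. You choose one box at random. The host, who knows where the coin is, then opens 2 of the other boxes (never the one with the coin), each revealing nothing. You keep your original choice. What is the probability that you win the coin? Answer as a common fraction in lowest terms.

1/12

The host can always open 2 empty boxes regardless of your choice, so the reveals give no information about your original box.
P(win by staying) = 1/12.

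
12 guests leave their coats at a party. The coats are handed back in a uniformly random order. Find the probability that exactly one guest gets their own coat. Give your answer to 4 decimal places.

Choose which one is fixed: C(12,1) = 12 ways.
The remaining 11 must have no fixed point: D(11) = 14684570.
P = 12·14684570/479001600 = 1468457/3991680 ≈ 0.3679.

0.3679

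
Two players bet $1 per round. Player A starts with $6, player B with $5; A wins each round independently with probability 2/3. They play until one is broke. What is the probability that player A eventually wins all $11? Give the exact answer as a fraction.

Let r = q/p = (1/3)/(2/3) = 1/2. The recurrence P(i) = p·P(i+1) + q·P(i−1) with P(0)=0, P(11)=1 gives P(i) = (1 − r^i)/(1 − r^11).
P(6) = (1 − (1/2)^6) / (1 − (1/2)^11) = 2016/2047.

2016/2047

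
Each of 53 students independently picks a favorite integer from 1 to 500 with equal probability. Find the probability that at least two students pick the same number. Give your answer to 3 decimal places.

It's easier to compute the probability that all 53 are distinct.
P(all distinct) = 500/500 · 499/500 · ··· · 448/500 ≈ 0.057.
So the probability of at least one match is 1 − 0.057 = 0.943.

0.943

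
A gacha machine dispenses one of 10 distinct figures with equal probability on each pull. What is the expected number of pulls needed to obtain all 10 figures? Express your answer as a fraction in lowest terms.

7381/252

After i distinct types are collected, each trial gives a new one with probability (10−i)/10, so the expected wait for the next new type is 10/(10−i).
E = 10/10 + 10/9 + 10/8 + 10/7 + 10/6 + 10/5 + 10/4 + 10/3 + 10/2 + 10/1 = 7381/252.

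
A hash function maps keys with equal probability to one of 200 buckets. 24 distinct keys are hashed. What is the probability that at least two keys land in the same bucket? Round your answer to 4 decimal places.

It's easier to compute the probability that all 24 are distinct.
P(all distinct) = 200/200 · 199/200 · ··· · 177/200 ≈ 0.2375.
So the probability of at least one match is 1 − 0.2375 = 0.7625.

0.7625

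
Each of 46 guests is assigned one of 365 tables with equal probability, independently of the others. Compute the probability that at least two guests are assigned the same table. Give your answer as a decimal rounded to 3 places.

0.948

It's easier to compute the probability that all 46 are distinct.
P(all distinct) = 365/365 · 364/365 · ··· · 320/365 ≈ 0.052.
So the probability of at least one match is 1 − 0.052 = 0.948.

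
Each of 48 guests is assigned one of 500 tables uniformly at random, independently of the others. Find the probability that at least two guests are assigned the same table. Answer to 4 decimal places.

0.9028

It's easier to compute the probability that all 48 are distinct.
P(all distinct) = 500/500 · 499/500 · ··· · 453/500 ≈ 0.0972.
So the probability of at least one match is 1 − 0.0972 = 0.9028.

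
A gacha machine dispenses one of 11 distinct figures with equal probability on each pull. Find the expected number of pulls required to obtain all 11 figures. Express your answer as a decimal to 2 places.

33.22

After i distinct types are collected, each trial gives a new one with probability (11−i)/11, so the expected wait for the next new type is 11/(11−i).
E = 11/11 + 11/10 + 11/9 + 11/8 + 11/7 + 11/6 + 11/5 + 11/4 + 11/3 + 11/2 + 11/1 = 83711/2520 ≈ 33.22.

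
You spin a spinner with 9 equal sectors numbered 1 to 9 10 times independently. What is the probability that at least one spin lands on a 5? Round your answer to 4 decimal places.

0.6921

P(no spin lands on a 5) = (8/9)^10 ≈ 0.3079.
P(at least one) = 1 − 0.3079 = 0.6921.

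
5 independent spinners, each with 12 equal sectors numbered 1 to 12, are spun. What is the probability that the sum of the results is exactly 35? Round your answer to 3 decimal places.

0.048

There are 12^5 = 248832 equally likely outcomes.
The number of ordered 5-tuples from {1,…,12} summing to 35 is 11901.
P(sum = 35) = 11901/248832 = 3967/82944 ≈ 0.048.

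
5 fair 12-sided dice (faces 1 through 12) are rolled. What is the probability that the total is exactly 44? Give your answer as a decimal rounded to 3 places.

There are 12^5 = 248832 equally likely outcomes.
The number of ordered 5-tuples from {1,…,12} summing to 44 is 4495.
P(sum = 44) = 4495/248832 ≈ 0.018.

0.018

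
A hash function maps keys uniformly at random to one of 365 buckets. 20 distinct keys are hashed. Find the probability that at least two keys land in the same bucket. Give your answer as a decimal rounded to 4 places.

It's easier to compute the probability that all 20 are distinct.
P(all distinct) = 365/365 · 364/365 · ··· · 346/365 ≈ 0.5886.
So the probability of at least one match is 1 − 0.5886 = 0.4114.

0.4114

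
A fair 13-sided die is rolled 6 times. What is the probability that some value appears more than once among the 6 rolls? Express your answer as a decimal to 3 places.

P(all 6 different) = 13/13 · 12/13 · ··· · 8/13 ≈ 0.256.
P(at least two equal) = 1 − 0.256 = 0.744.

0.744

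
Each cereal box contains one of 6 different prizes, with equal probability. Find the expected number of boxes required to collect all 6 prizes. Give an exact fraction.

After i distinct types are collected, each trial gives a new one with probability (6−i)/6, so the expected wait for the next new type is 6/(6−i).
E = 6/6 + 6/5 + 6/4 + 6/3 + 6/2 + 6/1 = 147/10.

147/10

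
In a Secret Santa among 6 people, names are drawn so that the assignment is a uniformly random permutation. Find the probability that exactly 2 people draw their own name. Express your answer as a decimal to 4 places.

0.1875

Choose which 2 of the 6 are fixed: C(6,2) = 15 ways.
The remaining 4 must have no fixed point: D(4) = 9.
P = 15·9/720 = 3/16 ≈ 0.1875.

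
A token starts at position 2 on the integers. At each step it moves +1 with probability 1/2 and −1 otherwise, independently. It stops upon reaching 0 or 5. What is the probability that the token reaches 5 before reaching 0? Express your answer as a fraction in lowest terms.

With a fair step, P(i) = ½P(i−1) + ½P(i+1) with P(0)=0, P(5)=1 has the linear solution P(i) = i/5.
P(2) = 2/5.

2/5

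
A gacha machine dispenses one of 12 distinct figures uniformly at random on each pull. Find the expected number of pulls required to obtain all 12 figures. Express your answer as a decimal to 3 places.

After i distinct types are collected, each trial gives a new one with probability (12−i)/12, so the expected wait for the next new type is 12/(12−i).
E = 12/12 + 12/11 + 12/10 + 12/9 + 12/8 + 12/7 + 12/6 + 12/5 + 12/4 + 12/3 + 12/2 + 12/1 = 86021/2310 ≈ 37.239.

37.239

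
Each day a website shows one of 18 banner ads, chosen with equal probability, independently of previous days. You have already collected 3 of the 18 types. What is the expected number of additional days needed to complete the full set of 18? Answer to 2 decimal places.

59.73

Starting from 3 distinct types, each trial gives a new one with probability (18−i)/18 when i types are held, so the wait for the next new type is 18/(18−i).
E = 18/15 + 18/14 + 18/13 + 18/12 + 18/11 + 18/10 + 18/9 + 18/8 + 18/7 + 18/6 + 18/5 + 18/4 + 18/3 + 18/2 + 18/1 = 1195757/20020 ≈ 59.73.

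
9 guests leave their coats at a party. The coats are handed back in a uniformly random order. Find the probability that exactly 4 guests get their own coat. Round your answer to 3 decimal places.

Choose which 4 of the 9 are fixed: C(9,4) = 126 ways.
The remaining 5 must have no fixed point: D(5) = 44.
P = 126·44/362880 = 11/720 ≈ 0.015.

0.015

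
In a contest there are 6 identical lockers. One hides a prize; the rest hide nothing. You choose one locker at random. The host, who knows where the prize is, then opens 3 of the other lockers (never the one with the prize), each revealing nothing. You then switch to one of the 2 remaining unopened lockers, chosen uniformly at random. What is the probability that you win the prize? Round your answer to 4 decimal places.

0.4167

Your original locker holds the prize with probability 1/6, so the other 5 collectively hold it with probability 5/6.
The host can always find 3 empty lockers to open, so the reveals don't change that 5/6; it is now spread over the 2 remaining unopened lockers.
P(win by switching) = (5/6) · (1/2) = 5/12 ≈ 0.4167.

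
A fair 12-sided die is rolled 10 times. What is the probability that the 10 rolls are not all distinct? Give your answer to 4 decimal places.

0.9961

P(all 10 different) = 12/12 · 11/12 · ··· · 3/12 ≈ 0.0039.
P(at least two equal) = 1 − 0.0039 = 0.9961.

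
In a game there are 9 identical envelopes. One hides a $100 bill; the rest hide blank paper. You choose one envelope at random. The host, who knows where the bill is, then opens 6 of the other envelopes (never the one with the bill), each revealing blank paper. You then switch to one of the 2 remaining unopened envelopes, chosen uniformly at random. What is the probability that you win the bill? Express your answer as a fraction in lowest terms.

4/9

Your original envelope holds the bill with probability 1/9, so the other 8 collectively hold it with probability 8/9.
The host can always find 6 empty envelopes to open, so the reveals don't change that 8/9; it is now spread over the 2 remaining unopened envelopes.
P(win by switching) = (8/9) · (1/2) = 4/9.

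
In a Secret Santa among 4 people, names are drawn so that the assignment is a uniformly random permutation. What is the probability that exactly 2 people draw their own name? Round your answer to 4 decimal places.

0.2500

Choose which 2 of the 4 are fixed: C(4,2) = 6 ways.
The remaining 2 must have no fixed point: D(2) = 1.
P = 6·1/24 = 1/4 ≈ 0.2500.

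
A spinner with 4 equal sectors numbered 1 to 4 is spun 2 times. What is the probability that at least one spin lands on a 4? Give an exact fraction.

P(no spin lands on a 4) = (3/4)^2 = 9/16.
P(at least one) = 1 − 9/16 = 7/16.

7/16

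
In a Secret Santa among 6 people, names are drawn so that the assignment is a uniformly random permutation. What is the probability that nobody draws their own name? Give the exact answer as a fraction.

53/144

This is the derangement probability: permutations of 6 with no fixed point.
D(6) = 6! · (1 − 1/1! + 1/2! − ··· + (−1)^6/6!) = 265.
P = 265/720 = 53/144.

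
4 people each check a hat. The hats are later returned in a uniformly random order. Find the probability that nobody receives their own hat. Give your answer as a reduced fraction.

This is the derangement probability: permutations of 4 with no fixed point.
D(4) = 4! · (1 − 1/1! + 1/2! − ··· + (−1)^4/4!) = 9.
P = 9/24 = 3/8.

3/8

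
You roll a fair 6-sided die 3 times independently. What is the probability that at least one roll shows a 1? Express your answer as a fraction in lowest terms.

91/216

P(no roll shows a 1) = (5/6)^3 = 125/216.
P(at least one) = 1 − 125/216 = 91/216.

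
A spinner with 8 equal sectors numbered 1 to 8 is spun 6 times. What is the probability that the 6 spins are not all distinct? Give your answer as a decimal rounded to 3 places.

P(all 6 different) = 8/8 · 7/8 · ··· · 3/8 ≈ 0.077.
P(at least two equal) = 1 − 0.077 = 0.923.

0.923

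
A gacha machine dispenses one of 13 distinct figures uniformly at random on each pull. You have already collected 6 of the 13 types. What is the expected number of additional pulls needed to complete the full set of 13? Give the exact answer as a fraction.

Starting from 6 distinct types, each trial gives a new one with probability (13−i)/13 when i types are held, so the wait for the next new type is 13/(13−i).
E = 13/7 + 13/6 + 13/5 + 13/4 + 13/3 + 13/2 + 13/1 = 4719/140.

4719/140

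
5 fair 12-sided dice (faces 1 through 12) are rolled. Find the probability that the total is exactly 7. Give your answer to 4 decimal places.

0.0001

There are 12^5 = 248832 equally likely outcomes.
The number of ordered 5-tuples from {1,…,12} summing to 7 is 15.
P(sum = 7) = 15/248832 = 5/82944 ≈ 0.0001.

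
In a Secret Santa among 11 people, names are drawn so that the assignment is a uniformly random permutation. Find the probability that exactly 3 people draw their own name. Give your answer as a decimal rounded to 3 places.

0.061

Choose which 3 of the 11 are fixed: C(11,3) = 165 ways.
The remaining 8 must have no fixed point: D(8) = 14833.
P = 165·14833/39916800 = 2119/34560 ≈ 0.061.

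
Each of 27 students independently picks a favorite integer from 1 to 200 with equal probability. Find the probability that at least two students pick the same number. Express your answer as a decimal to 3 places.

0.841

It's easier to compute the probability that all 27 are distinct.
P(all distinct) = 200/200 · 199/200 · ··· · 174/200 ≈ 0.159.
So the probability of at least one match is 1 − 0.159 = 0.841.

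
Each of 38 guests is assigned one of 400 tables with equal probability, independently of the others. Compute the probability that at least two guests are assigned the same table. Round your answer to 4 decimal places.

0.8372

It's easier to compute the probability that all 38 are distinct.
P(all distinct) = 400/400 · 399/400 · ··· · 363/400 ≈ 0.1628.
So the probability of at least one match is 1 − 0.1628 = 0.8372.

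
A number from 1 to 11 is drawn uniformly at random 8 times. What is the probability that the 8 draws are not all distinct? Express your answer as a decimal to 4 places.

P(all 8 different) = 11/11 · 10/11 · ··· · 4/11 ≈ 0.0310.
P(at least two equal) = 1 − 0.0310 = 0.9690.

0.9690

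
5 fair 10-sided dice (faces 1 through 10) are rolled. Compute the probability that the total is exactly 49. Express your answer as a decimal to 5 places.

0.00005

There are 10^5 = 100000 equally likely outcomes.
The number of ordered 5-tuples from {1,…,10} summing to 49 is 5.
P(sum = 49) = 5/100000 = 1/20000 ≈ 0.00005.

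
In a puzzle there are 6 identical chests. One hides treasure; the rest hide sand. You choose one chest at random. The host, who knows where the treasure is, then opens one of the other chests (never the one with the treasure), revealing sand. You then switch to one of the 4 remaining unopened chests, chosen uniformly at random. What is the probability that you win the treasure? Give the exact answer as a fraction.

Your original chest holds the treasure with probability 1/6, so the other 5 collectively hold it with probability 5/6.
The host can always find an empty chest to open, so this doesn't change that 5/6; it is now spread over the 4 remaining unopened chests.
P(win by switching) = (5/6) · (1/4) = 5/24.

5/24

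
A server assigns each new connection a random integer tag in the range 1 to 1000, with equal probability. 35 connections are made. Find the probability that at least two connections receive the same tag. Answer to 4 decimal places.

It's easier to compute the probability that all 35 are distinct.
P(all distinct) = 1000/1000 · 999/1000 · ··· · 966/1000 ≈ 0.5477.
So the probability of at least one match is 1 − 0.5477 = 0.4523.

0.4523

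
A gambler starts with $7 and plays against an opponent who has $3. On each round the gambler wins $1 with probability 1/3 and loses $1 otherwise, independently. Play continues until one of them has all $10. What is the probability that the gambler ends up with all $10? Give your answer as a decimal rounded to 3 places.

0.124

Let r = q/p = (2/3)/(1/3) = 2. The recurrence P(i) = p·P(i+1) + q·P(i−1) with P(0)=0, P(10)=1 gives P(i) = (1 − r^i)/(1 − r^10).
P(7) = (1 − (2)^7) / (1 − (2)^10) = 127/1023 ≈ 0.124.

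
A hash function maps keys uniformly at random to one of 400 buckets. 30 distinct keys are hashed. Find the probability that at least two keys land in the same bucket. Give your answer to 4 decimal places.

0.6722

It's easier to compute the probability that all 30 are distinct.
P(all distinct) = 400/400 · 399/400 · ··· · 371/400 ≈ 0.3278.
So the probability of at least one match is 1 − 0.3278 = 0.6722.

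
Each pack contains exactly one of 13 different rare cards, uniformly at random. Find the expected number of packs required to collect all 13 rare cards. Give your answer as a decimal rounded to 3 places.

41.342

After i distinct types are collected, each trial gives a new one with probability (13−i)/13, so the expected wait for the next new type is 13/(13−i).
E = 13/13 + 13/12 + 13/11 + 13/10 + 13/9 + 13/8 + 13/7 + 13/6 + 13/5 + 13/4 + 13/3 + 13/2 + 13/1 = 1145993/27720 ≈ 41.342.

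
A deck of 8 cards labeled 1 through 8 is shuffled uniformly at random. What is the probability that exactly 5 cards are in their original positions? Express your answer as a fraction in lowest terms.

1/360

Choose which 5 of the 8 are fixed: C(8,5) = 56 ways.
The remaining 3 must have no fixed point: D(3) = 2.
P = 56·2/40320 = 1/360.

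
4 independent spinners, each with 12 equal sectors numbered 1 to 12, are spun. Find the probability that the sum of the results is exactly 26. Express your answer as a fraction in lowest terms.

There are 12^4 = 20736 equally likely outcomes.
The number of ordered 4-tuples from {1,…,12} summing to 26 is 1156.
P(sum = 26) = 1156/20736 = 289/5184.

289/5184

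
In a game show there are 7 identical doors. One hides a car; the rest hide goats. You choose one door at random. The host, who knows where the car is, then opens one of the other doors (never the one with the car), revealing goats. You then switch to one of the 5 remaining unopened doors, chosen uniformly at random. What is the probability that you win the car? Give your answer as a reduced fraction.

6/35

Your original door holds the car with probability 1/7, so the other 6 collectively hold it with probability 6/7.
The host can always find an empty door to open, so this doesn't change that 6/7; it is now spread over the 5 remaining unopened doors.
P(win by switching) = (6/7) · (1/5) = 6/35.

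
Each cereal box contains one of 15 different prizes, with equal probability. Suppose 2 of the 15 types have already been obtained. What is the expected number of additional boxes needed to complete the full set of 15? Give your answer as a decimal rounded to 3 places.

47.702

Starting from 2 distinct types, each trial gives a new one with probability (15−i)/15 when i types are held, so the wait for the next new type is 15/(15−i).
E = 15/13 + 15/12 + 15/11 + 15/10 + 15/9 + 15/8 + 15/7 + 15/6 + 15/5 + 15/4 + 15/3 + 15/2 + 15/1 = 1145993/24024 ≈ 47.702.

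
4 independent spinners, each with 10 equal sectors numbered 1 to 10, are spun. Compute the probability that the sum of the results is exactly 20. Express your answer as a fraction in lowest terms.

There are 10^4 = 10000 equally likely outcomes.
The number of ordered 4-tuples from {1,…,10} summing to 20 is 633.
P(sum = 20) = 633/10000.

633/10000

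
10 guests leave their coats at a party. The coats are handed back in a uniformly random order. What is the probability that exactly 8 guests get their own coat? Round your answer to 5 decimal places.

Choose which 8 of the 10 are fixed: C(10,8) = 45 ways.
The remaining 2 must have no fixed point: D(2) = 1.
P = 45·1/3628800 = 1/80640 ≈ 0.00001.

0.00001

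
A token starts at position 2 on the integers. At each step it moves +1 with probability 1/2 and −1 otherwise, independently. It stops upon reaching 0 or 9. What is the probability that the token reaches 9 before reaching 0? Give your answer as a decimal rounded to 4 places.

With a fair step, P(i) = ½P(i−1) + ½P(i+1) with P(0)=0, P(9)=1 has the linear solution P(i) = i/9.
P(2) = 2/9 ≈ 0.2222.

0.2222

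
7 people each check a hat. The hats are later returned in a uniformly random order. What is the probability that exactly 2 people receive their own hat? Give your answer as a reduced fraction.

11/60

Choose which 2 of the 7 are fixed: C(7,2) = 21 ways.
The remaining 5 must have no fixed point: D(5) = 44.
P = 21·44/5040 = 11/60.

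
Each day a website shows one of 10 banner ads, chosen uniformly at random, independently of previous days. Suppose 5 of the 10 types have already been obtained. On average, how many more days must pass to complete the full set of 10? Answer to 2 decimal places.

22.83

Starting from 5 distinct types, each trial gives a new one with probability (10−i)/10 when i types are held, so the wait for the next new type is 10/(10−i).
E = 10/5 + 10/4 + 10/3 + 10/2 + 10/1 = 137/6 ≈ 22.83.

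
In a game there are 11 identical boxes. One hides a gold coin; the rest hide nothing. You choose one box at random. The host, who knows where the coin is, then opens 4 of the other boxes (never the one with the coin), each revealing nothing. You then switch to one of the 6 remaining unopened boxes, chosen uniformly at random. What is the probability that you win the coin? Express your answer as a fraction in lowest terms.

5/33

Your original box holds the coin with probability 1/11, so the other 10 collectively hold it with probability 10/11.
The host can always find 4 empty boxes to open, so the reveals don't change that 10/11; it is now spread over the 6 remaining unopened boxes.
P(win by switching) = (10/11) · (1/6) = 5/33.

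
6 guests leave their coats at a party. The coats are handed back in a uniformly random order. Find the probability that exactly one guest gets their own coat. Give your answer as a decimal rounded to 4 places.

Choose which one is fixed: C(6,1) = 6 ways.
The remaining 5 must have no fixed point: D(5) = 44.
P = 6·44/720 = 11/30 ≈ 0.3667.

0.3667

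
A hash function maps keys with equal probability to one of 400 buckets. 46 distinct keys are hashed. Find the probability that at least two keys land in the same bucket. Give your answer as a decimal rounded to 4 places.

It's easier to compute the probability that all 46 are distinct.
P(all distinct) = 400/400 · 399/400 · ··· · 355/400 ≈ 0.0678.
So the probability of at least one match is 1 − 0.0678 = 0.9322.

0.9322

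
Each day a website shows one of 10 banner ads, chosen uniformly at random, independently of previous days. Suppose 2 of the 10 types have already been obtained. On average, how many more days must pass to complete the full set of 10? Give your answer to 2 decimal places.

Starting from 2 distinct types, each trial gives a new one with probability (10−i)/10 when i types are held, so the wait for the next new type is 10/(10−i).
E = 10/8 + 10/7 + 10/6 + 10/5 + 10/4 + 10/3 + 10/2 + 10/1 = 761/28 ≈ 27.18.

27.18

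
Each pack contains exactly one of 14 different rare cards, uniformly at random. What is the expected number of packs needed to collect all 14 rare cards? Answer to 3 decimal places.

After i distinct types are collected, each trial gives a new one with probability (14−i)/14, so the expected wait for the next new type is 14/(14−i).
E = 14/14 + 14/13 + 14/12 + 14/11 + 14/10 + 14/9 + 14/8 + 14/7 + 14/6 + 14/5 + 14/4 + 14/3 + 14/2 + 14/1 = 1171733/25740 ≈ 45.522.

45.522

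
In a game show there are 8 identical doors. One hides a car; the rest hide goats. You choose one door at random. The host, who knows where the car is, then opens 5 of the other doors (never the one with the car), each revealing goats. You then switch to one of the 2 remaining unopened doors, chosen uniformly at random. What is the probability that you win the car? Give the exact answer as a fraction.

7/16

Your original door holds the car with probability 1/8, so the other 7 collectively hold it with probability 7/8.
The host can always find 5 empty doors to open, so the reveals don't change that 7/8; it is now spread over the 2 remaining unopened doors.
P(win by switching) = (7/8) · (1/2) = 7/16.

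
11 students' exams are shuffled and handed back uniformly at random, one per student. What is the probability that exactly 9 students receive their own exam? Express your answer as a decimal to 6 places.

Choose which 9 of the 11 are fixed: C(11,9) = 55 ways.
The remaining 2 must have no fixed point: D(2) = 1.
P = 55·1/39916800 = 1/725760 ≈ 0.000001.

0.000001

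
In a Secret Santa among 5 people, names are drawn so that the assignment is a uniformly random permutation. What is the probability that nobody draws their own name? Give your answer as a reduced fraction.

11/30

This is the derangement probability: permutations of 5 with no fixed point.
D(5) = 5! · (1 − 1/1! + 1/2! − ··· + (−1)^5/5!) = 44.
P = 44/120 = 11/30.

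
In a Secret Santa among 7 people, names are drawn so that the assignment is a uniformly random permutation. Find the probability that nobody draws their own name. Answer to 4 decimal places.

0.3679

This is the derangement probability: permutations of 7 with no fixed point.
D(7) = 7! · (1 − 1/1! + 1/2! − ··· + (−1)^7/7!) = 1854.
P = 1854/5040 = 103/280 ≈ 0.3679.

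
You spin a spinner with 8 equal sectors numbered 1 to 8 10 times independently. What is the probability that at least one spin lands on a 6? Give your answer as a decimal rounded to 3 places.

0.737

P(no spin lands on a 6) = (7/8)^10 ≈ 0.263.
P(at least one) = 1 − 0.263 = 0.737.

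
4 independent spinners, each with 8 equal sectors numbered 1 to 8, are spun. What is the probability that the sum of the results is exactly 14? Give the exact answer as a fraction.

123/2048

There are 8^4 = 4096 equally likely outcomes.
The number of ordered 4-tuples from {1,…,8} summing to 14 is 246.
P(sum = 14) = 246/4096 = 123/2048.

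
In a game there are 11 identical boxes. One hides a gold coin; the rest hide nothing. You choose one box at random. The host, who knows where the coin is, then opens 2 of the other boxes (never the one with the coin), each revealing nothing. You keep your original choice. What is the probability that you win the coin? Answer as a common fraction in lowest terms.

The host can always open 2 empty boxes regardless of your choice, so the reveals give no information about your original box.
P(win by staying) = 1/11.

1/11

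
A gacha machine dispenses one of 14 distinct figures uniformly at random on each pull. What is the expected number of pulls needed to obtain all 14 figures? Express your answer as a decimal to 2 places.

After i distinct types are collected, each trial gives a new one with probability (14−i)/14, so the expected wait for the next new type is 14/(14−i).
E = 14/14 + 14/13 + 14/12 + 14/11 + 14/10 + 14/9 + 14/8 + 14/7 + 14/6 + 14/5 + 14/4 + 14/3 + 14/2 + 14/1 = 1171733/25740 ≈ 45.52.

45.52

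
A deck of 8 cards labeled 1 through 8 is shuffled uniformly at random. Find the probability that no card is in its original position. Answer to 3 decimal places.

This is the derangement probability: permutations of 8 with no fixed point.
D(8) = 8! · (1 − 1/1! + 1/2! − ··· + (−1)^8/8!) = 14833.
P = 14833/40320 = 2119/5760 ≈ 0.368.

0.368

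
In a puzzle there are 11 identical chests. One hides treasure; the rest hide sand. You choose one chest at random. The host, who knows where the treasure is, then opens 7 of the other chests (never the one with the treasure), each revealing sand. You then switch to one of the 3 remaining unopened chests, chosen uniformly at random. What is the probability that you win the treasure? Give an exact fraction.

Your original chest holds the treasure with probability 1/11, so the other 10 collectively hold it with probability 10/11.
The host can always find 7 empty chests to open, so the reveals don't change that 10/11; it is now spread over the 3 remaining unopened chests.
P(win by switching) = (10/11) · (1/3) = 10/33.

10/33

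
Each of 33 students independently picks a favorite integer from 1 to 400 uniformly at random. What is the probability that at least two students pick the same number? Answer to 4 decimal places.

It's easier to compute the probability that all 33 are distinct.
P(all distinct) = 400/400 · 399/400 · ··· · 368/400 ≈ 0.2574.
So the probability of at least one match is 1 − 0.2574 = 0.7426.

0.7426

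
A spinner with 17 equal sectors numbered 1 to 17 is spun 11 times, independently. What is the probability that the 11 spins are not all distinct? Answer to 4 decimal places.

0.9856

P(all 11 different) = 17/17 · 16/17 · ··· · 7/17 ≈ 0.0144.
P(at least two equal) = 1 − 0.0144 = 0.9856.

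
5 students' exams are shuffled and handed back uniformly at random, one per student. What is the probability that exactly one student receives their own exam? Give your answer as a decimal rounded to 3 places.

Choose which one is fixed: C(5,1) = 5 ways.
The remaining 4 must have no fixed point: D(4) = 9.
P = 5·9/120 = 3/8 ≈ 0.375.

0.375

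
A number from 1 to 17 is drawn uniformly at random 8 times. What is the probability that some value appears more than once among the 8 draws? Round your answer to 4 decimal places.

0.8595

P(all 8 different) = 17/17 · 16/17 · ··· · 10/17 ≈ 0.1405.
P(at least two equal) = 1 − 0.1405 = 0.8595.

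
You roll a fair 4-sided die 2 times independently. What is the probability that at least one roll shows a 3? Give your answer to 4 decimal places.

P(no roll shows a 3) = (3/4)^2 ≈ 0.5625.
P(at least one) = 1 − 0.5625 = 0.4375.

0.4375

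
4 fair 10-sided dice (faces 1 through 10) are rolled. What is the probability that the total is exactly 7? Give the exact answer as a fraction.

There are 10^4 = 10000 equally likely outcomes.
The number of ordered 4-tuples from {1,…,10} summing to 7 is 20.
P(sum = 7) = 20/10000 = 1/500.

1/500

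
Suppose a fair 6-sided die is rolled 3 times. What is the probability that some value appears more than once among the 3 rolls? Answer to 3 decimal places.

0.444

P(all 3 different) = 6/6 · 5/6 · ··· · 4/6 ≈ 0.556.
P(at least two equal) = 1 − 0.556 = 0.444.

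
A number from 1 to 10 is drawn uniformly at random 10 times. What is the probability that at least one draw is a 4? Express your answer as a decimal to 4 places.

0.6513

P(no draw is a 4) = (9/10)^10 ≈ 0.3487.
P(at least one) = 1 − 0.3487 = 0.6513.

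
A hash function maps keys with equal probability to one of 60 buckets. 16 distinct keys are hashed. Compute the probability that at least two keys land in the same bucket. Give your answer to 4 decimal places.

0.8890

It's easier to compute the probability that all 16 are distinct.
P(all distinct) = 60/60 · 59/60 · ··· · 45/60 ≈ 0.1110.
So the probability of at least one match is 1 − 0.1110 = 0.8890.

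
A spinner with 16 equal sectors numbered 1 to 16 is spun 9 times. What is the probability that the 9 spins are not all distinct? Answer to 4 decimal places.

0.9396

P(all 9 different) = 16/16 · 15/16 · ··· · 8/16 ≈ 0.0604.
P(at least two equal) = 1 − 0.0604 = 0.9396.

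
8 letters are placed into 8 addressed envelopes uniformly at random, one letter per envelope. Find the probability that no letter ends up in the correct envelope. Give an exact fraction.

This is the derangement probability: permutations of 8 with no fixed point.
D(8) = 8! · (1 − 1/1! + 1/2! − ··· + (−1)^8/8!) = 14833.
P = 14833/40320 = 2119/5760.

2119/5760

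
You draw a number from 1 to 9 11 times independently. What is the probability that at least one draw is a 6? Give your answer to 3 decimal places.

0.726

P(no draw is a 6) = (8/9)^11 ≈ 0.274.
P(at least one) = 1 − 0.274 = 0.726.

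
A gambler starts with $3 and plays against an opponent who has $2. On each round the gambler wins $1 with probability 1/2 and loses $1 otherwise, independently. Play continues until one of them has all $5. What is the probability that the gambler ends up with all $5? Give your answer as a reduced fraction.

With a fair step, P(i) = ½P(i−1) + ½P(i+1) with P(0)=0, P(5)=1 has the linear solution P(i) = i/5.
P(3) = 3/5.

3/5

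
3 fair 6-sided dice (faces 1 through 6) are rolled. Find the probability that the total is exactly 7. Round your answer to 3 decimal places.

0.069

There are 6^3 = 216 equally likely outcomes.
The number of ordered 3-tuples from {1,…,6} summing to 7 is 15.
P(sum = 7) = 15/216 = 5/72 ≈ 0.069.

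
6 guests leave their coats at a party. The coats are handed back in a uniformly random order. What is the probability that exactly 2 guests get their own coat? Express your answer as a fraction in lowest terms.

Choose which 2 of the 6 are fixed: C(6,2) = 15 ways.
The remaining 4 must have no fixed point: D(4) = 9.
P = 15·9/720 = 3/16.

3/16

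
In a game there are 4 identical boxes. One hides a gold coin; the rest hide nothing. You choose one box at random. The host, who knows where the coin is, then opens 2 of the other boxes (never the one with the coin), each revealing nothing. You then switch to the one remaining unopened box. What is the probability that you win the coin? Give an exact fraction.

Your original box holds the coin with probability 1/4, so the other 3 collectively hold it with probability 3/4.
The host can always find 2 empty boxes to open, so the reveals don't change that 3/4; it is now spread over the 1 remaining unopened box.
P(win by switching) = (3/4) · (1/1) = 3/4.

3/4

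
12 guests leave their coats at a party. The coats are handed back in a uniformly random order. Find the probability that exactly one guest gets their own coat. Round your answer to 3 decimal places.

0.368

Choose which one is fixed: C(12,1) = 12 ways.
The remaining 11 must have no fixed point: D(11) = 14684570.
P = 12·14684570/479001600 = 1468457/3991680 ≈ 0.368.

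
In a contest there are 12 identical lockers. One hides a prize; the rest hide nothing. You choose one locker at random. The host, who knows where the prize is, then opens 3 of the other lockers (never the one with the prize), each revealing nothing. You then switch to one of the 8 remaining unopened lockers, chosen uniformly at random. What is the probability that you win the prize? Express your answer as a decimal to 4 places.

0.1146

Your original locker holds the prize with probability 1/12, so the other 11 collectively hold it with probability 11/12.
The host can always find 3 empty lockers to open, so the reveals don't change that 11/12; it is now spread over the 8 remaining unopened lockers.
P(win by switching) = (11/12) · (1/8) = 11/96 ≈ 0.1146.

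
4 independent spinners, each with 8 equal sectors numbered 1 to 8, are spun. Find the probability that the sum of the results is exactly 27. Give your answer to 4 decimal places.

0.0137

There are 8^4 = 4096 equally likely outcomes.
The number of ordered 4-tuples from {1,…,8} summing to 27 is 56.
P(sum = 27) = 56/4096 = 7/512 ≈ 0.0137.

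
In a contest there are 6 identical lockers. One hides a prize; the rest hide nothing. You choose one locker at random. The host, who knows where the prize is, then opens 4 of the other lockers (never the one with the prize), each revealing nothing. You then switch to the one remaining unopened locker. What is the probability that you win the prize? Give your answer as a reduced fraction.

5/6

Your original locker holds the prize with probability 1/6, so the other 5 collectively hold it with probability 5/6.
The host can always find 4 empty lockers to open, so the reveals don't change that 5/6; it is now spread over the 1 remaining unopened locker.
P(win by switching) = (5/6) · (1/1) = 5/6.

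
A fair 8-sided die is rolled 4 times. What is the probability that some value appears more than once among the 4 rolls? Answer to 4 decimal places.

P(all 4 different) = 8/8 · 7/8 · ··· · 5/8 ≈ 0.4102.
P(at least two equal) = 1 − 0.4102 = 0.5898.

0.5898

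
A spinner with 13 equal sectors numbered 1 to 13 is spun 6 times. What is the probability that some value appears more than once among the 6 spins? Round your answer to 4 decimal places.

0.7440

P(all 6 different) = 13/13 · 12/13 · ··· · 8/13 ≈ 0.2560.
P(at least two equal) = 1 − 0.2560 = 0.7440.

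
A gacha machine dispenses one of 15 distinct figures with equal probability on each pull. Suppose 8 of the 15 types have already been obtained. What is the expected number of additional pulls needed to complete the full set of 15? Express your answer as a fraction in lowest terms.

1089/28

Starting from 8 distinct types, each trial gives a new one with probability (15−i)/15 when i types are held, so the wait for the next new type is 15/(15−i).
E = 15/7 + 15/6 + 15/5 + 15/4 + 15/3 + 15/2 + 15/1 = 1089/28.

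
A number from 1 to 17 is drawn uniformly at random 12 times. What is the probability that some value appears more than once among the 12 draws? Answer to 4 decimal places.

P(all 12 different) = 17/17 · 16/17 · ··· · 6/17 ≈ 0.0051.
P(at least two equal) = 1 − 0.0051 = 0.9949.

0.9949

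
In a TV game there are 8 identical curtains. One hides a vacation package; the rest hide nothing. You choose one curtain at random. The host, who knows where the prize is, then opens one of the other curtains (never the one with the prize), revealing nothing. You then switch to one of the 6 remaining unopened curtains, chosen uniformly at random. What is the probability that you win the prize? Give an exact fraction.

Your original curtain holds the prize with probability 1/8, so the other 7 collectively hold it with probability 7/8.
The host can always find an empty curtain to open, so this doesn't change that 7/8; it is now spread over the 6 remaining unopened curtains.
P(win by switching) = (7/8) · (1/6) = 7/48.

7/48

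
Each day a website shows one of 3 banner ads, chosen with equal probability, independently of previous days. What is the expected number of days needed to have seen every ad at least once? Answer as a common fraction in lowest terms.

11/2

After i distinct types are collected, each trial gives a new one with probability (3−i)/3, so the expected wait for the next new type is 3/(3−i).
E = 3/3 + 3/2 + 3/1 = 11/2.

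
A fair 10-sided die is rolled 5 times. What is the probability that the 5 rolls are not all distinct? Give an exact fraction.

436/625

P(all 5 different) = 10/10 · 9/10 · ··· · 6/10 = 189/625.
P(at least two equal) = 1 − 189/625 = 436/625.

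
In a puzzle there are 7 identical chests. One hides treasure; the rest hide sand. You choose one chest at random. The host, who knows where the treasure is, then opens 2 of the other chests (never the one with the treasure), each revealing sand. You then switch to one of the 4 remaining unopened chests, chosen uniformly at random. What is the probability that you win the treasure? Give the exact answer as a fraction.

3/14

Your original chest holds the treasure with probability 1/7, so the other 6 collectively hold it with probability 6/7.
The host can always find 2 empty chests to open, so the reveals don't change that 6/7; it is now spread over the 4 remaining unopened chests.
P(win by switching) = (6/7) · (1/4) = 3/14.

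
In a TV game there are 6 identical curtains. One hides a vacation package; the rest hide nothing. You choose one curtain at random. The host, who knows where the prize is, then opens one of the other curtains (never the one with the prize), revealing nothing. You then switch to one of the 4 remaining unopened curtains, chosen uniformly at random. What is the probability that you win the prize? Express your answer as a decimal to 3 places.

0.208

Your original curtain holds the prize with probability 1/6, so the other 5 collectively hold it with probability 5/6.
The host can always find an empty curtain to open, so this doesn't change that 5/6; it is now spread over the 4 remaining unopened curtains.
P(win by switching) = (5/6) · (1/4) = 5/24 ≈ 0.208.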